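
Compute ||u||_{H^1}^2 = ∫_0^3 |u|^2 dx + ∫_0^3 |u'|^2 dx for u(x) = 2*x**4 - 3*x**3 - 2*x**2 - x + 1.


||u||_{H^1}^2 = 196086/35

The H^1 norm (squared) on an interval (0, L) is
  ||u||_{H^1}^2 = ∫_0^L u(x)^2 dx + ∫_0^L u'(x)^2 dx.
Compute u'(x) = 8*x**3 - 9*x**2 - 4*x - 1.
Then u(x)^2 = 4*x**8 - 12*x**7 + x**6 + 8*x**5 + 14*x**4 - 2*x**3 - 3*x**2 - 2*x + 1 and u'(x)^2 = 64*x**6 - 144*x**5 + 17*x**4 + 56*x**3 + 34*x**2 + 8*x + 1.
Integrate each monomial from 0 to 3 using ∫_0^3 c·x^n dx = c·3^(n+1)/(n+1):
  ∫_0^3 u(x)^2 dx = ∫_0^3 (4*x^8 - 12*x^7 + x^6 + 8*x^5 + 14*x^4 - 2*x^3 - 3*x^2 - 2*x + 1) dx. Term by term:
    ∫_0^3 4*x^8 dx = 8748;  ∫_0^3 -12*x^7 dx = -19683/2;  ∫_0^3 x^6 dx = 2187/7;
    ∫_0^3 8*x^5 dx = 972;  ∫_0^3 14*x^4 dx = 3402/5;  ∫_0^3 -2*x^3 dx = -81/2;
    ∫_0^3 -3*x^2 dx = -27;  ∫_0^3 -2*x dx = -9;  ∫_0^3 1 dx = 3.
  Sum: 8748 − 19683/2 + 2187/7 + 972 + 3402/5 − 81/2 − 27 − 9 + 3 = 27924/35.
  ∫_0^3 u'(x)^2 dx = ∫_0^3 (64*x^6 - 144*x^5 + 17*x^4 + 56*x^3 + 34*x^2 + 8*x + 1) dx. Term by term:
    ∫_0^3 64*x^6 dx = 139968/7;  ∫_0^3 -144*x^5 dx = -17496;  ∫_0^3 17*x^4 dx = 4131/5;
    ∫_0^3 56*x^3 dx = 1134;  ∫_0^3 34*x^2 dx = 306;  ∫_0^3 8*x dx = 36;
    ∫_0^3 1 dx = 3.
  Sum: 139968/7 − 17496 + 4131/5 + 1134 + 306 + 36 + 3 = 168162/35.
Adding: ||u||_{H^1}^2 = 27924/35 + 168162/35 = 196086/35.


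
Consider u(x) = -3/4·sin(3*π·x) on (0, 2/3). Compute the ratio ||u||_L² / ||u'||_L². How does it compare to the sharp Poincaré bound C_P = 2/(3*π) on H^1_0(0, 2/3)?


||u||_L² / ||u'||_L² = 1/(3*π) < C_P = 2/(3*π).

u(x) = -3/4·sin(3*π·x), so u'(x) = -9*π*cos(3*π*x)/4.
Writing u(x) = A·sin(kπx/L) with A = -3/4 and k = 2, use ∫_0^L sin²(kπx/L) dx = L/2 and ∫_0^L cos²(kπx/L) dx = L/2.
u² = 9/16·sin²(3*π·x) and (u')² = 81*π^2/16·cos²(3*π·x), and each of sin², cos² integrates to L/2 = 1/3 over (0, 2/3).
∫_0^2/3 u² dx = 3/16, so ||u||_L² = sqrt(3)/4.
∫_0^2/3 (u')² dx = 27*π^2/16, so ||u'||_L² = 3*sqrt(3)*π/4.
Ratio ||u||_L² / ||u'||_L² = 1/(3*π).
Sharp Poincaré constant on H^1_0(0, 2/3) is C_P = L/π = 2/(3*π), achieved by sin(3*π/2·x).
This is the k = 2 harmonic; the ratio L/(kπ) is strictly less than C_P = L/π, consistent with the sharp inequality ||u||_L² ≤ C_P ||u'||_L².


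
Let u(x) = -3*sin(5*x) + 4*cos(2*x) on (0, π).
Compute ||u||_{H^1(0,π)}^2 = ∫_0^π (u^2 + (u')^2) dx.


||u||_{H^1(0,π)}^2 = -400/7 + 157*π

u'(x) = -8*sin(2*x) - 15*cos(5*x).
Expand u² and (u')² and integrate term by term on (0, π), using: for integers n ≥ 1, ∫_0^π sin²(nx) dx = ∫_0^π cos²(nx) dx = π/2; for n ≠ n', ∫_0^π sin(nx)sin(n'x) dx = ∫_0^π cos(nx)cos(n'x) dx = 0; and by product-to-sum, ∫_0^π sin(nx)cos(n'x) dx = ½∫_0^π [sin((n+n')x) + sin((n−n')x)] dx, which is 0 when n+n' is even and 2n/(n²−n'²) when n+n' is odd (it need not vanish on (0, π)).
  u² squared terms: (-3)²·∫sin(5x)² dx = 9·π/2 = 9*π/2;  (4)²·∫cos(2x)² dx = 16·π/2 = 8*π.
  u² cross terms: 2·(-3)·(4)·∫sin(5x)·cos(2x) dx = -24·(10/21) = -80/7.
  So ∫_0^π u² dx = 9*π/2 + 8*π − 80/7 = -80/7 + 25*π/2.
  (u')² squared terms: (-15)²·∫cos(5x)² dx = 225·π/2 = 225*π/2;  (-8)²·∫sin(2x)² dx = 64·π/2 = 32*π.
  (u')² cross terms: 2·(-15)·(-8)·∫cos(5x)·sin(2x) dx = 240·(-4/21) = -320/7.
  So ∫_0^π (u')² dx = 225*π/2 + 32*π − 320/7 = -320/7 + 289*π/2.
||u||_{H^1}^2 = (-80/7 + 25*π/2) + (-320/7 + 289*π/2) = -400/7 + 157*π.


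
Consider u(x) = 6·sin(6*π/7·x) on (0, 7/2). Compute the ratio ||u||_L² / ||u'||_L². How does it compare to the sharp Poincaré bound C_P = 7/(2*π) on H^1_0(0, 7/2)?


||u||_L² / ||u'||_L² = 7/(6*π) < C_P = 7/(2*π).

u(x) = 6·sin(6*π/7·x), so u'(x) = 36*π*cos(6*π*x/7)/7.
Writing u(x) = A·sin(kπx/L) with A = 6 and k = 3, use ∫_0^L sin²(kπx/L) dx = L/2 and ∫_0^L cos²(kπx/L) dx = L/2.
u² = 36·sin²(6*π/7·x) and (u')² = 1296*π^2/49·cos²(6*π/7·x), and each of sin², cos² integrates to L/2 = 7/4 over (0, 7/2).
∫_0^7/2 u² dx = 63, so ||u||_L² = 3*sqrt(7).
∫_0^7/2 (u')² dx = 324*π^2/7, so ||u'||_L² = 18*sqrt(7)*π/7.
Ratio ||u||_L² / ||u'||_L² = 7/(6*π).
Sharp Poincaré constant on H^1_0(0, 7/2) is C_P = L/π = 7/(2*π), achieved by sin(2*π/7·x).
This is the k = 3 harmonic; the ratio L/(kπ) is strictly less than C_P = L/π, consistent with the sharp inequality ||u||_L² ≤ C_P ||u'||_L².


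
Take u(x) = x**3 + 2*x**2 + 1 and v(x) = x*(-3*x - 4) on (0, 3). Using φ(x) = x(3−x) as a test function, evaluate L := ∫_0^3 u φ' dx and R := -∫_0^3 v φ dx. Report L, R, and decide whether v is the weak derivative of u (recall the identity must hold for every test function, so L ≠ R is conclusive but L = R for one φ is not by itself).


LHS = -1269/20, RHS = 1269/20. No, v is not the weak derivative of u.

u(x) = x**3 + 2*x**2 + 1, classical derivative u'(x) = 3*x**2 + 4*x.
φ(x) = x(3−x), so φ'(x) = 3 - 2*x.
Note φ(0) = φ(3) = 0, so the boundary term u·φ vanishes.
LHS = ∫_0^3 u(x) φ'(x) dx = ∫_0^3 (-2*x^4 - x^3 + 6*x^2 - 2*x + 3) dx. Term by term:
  ∫_0^3 -2*x^4 dx = -486/5;  ∫_0^3 -x^3 dx = -81/4;  ∫_0^3 6*x^2 dx = 54;
  ∫_0^3 -2*x dx = -9;  ∫_0^3 3 dx = 9.
Sum: -486/5 − 81/4 + 54 − 9 + 9 = -1269/20.
So LHS = -1269/20.
∫_0^3 v(x) φ(x) dx = ∫_0^3 (3*x^4 - 5*x^3 - 12*x^2) dx. Term by term:
  ∫_0^3 3*x^4 dx = 729/5;  ∫_0^3 -5*x^3 dx = -405/4;  ∫_0^3 -12*x^2 dx = -108.
Sum: 729/5 − 405/4 − 108 = -1269/20.
So RHS = -∫_0^3 v(x) φ(x) dx = 1269/20.
LHS − RHS = -1269/10 ≠ 0, so the identity fails.
(For a valid weak derivative the identity must hold for EVERY test function, in particular this one. The failure shows v is NOT the weak derivative of u.)
Correct weak derivative would be u'(x) = 3*x**2 + 4*x.


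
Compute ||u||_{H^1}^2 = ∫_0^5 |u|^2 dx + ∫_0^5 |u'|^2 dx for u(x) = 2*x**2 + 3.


||u||_{H^1}^2 = 11135/3

The H^1 norm (squared) on an interval (0, L) is
  ||u||_{H^1}^2 = ∫_0^L u(x)^2 dx + ∫_0^L u'(x)^2 dx.
Compute u'(x) = 4*x.
Then u(x)^2 = 4*x**4 + 12*x**2 + 9 and u'(x)^2 = 16*x**2.
Integrate each monomial from 0 to 5 using ∫_0^5 c·x^n dx = c·5^(n+1)/(n+1):
  ∫_0^5 u(x)^2 dx = ∫_0^5 (4*x^4 + 12*x^2 + 9) dx. Term by term:
    ∫_0^5 4*x^4 dx = 2500;  ∫_0^5 12*x^2 dx = 500;  ∫_0^5 9 dx = 45.
  Sum: 2500 + 500 + 45 = 3045.
  ∫_0^5 u'(x)^2 dx = ∫_0^5 (16*x^2) dx. Term by term:
    ∫_0^5 16*x^2 dx = 2000/3.
Adding: ||u||_{H^1}^2 = 3045 + 2000/3 = 11135/3.


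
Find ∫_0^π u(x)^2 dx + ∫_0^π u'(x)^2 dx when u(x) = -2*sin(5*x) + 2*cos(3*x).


||u||_{H^1(0,π)}^2 = 72*π

u'(x) = -6*sin(3*x) - 10*cos(5*x).
Expand u² and (u')² and integrate term by term on (0, π), using: for integers n ≥ 1, ∫_0^π sin²(nx) dx = ∫_0^π cos²(nx) dx = π/2; for n ≠ n', ∫_0^π sin(nx)sin(n'x) dx = ∫_0^π cos(nx)cos(n'x) dx = 0; and by product-to-sum, ∫_0^π sin(nx)cos(n'x) dx = ½∫_0^π [sin((n+n')x) + sin((n−n')x)] dx, which is 0 when n+n' is even and 2n/(n²−n'²) when n+n' is odd (it need not vanish on (0, π)).
  u² squared terms: (-2)²·∫sin(5x)² dx = 4·π/2 = 2*π;  (2)²·∫cos(3x)² dx = 4·π/2 = 2*π.
  u² cross terms: 2·(-2)·(2)·∫sin(5x)·cos(3x) dx = -8·(0) = 0.
  So ∫_0^π u² dx = 2*π + 2*π + 0 = 4*π.
  (u')² squared terms: (-10)²·∫cos(5x)² dx = 100·π/2 = 50*π;  (-6)²·∫sin(3x)² dx = 36·π/2 = 18*π.
  (u')² cross terms: 2·(-10)·(-6)·∫cos(5x)·sin(3x) dx = 120·(0) = 0.
  So ∫_0^π (u')² dx = 50*π + 18*π + 0 = 68*π.
||u||_{H^1}^2 = (4*π) + (68*π) = 72*π.


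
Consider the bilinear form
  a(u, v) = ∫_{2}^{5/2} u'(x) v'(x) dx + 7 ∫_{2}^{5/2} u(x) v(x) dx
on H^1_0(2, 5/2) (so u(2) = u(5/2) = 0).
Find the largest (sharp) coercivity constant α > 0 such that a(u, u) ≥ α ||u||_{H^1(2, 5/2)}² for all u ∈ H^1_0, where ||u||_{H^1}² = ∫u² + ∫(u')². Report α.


α = 1

Coercivity of a(·,·) on H^1_0(2, 5/2) means a(u, u) ≥ α ||u||_{H^1}² for every u ∈ H^1_0.
The interval has length L = 1/2, and Poincaré/coercivity depend only on L. Here a(u, u) = ∫(u')² + (7)·∫u².
Here c = 7 ≥ 1, so a(u,u) = ∫(u')² + c∫u² ≥ ∫(u')² + ∫u² = ||u||_{H^1}², i.e. α = 1 works. No larger α is possible: a(u,u) ≥ α||u||_{H^1}² means (1−α)∫(u')² ≥ (α−c)∫u², and for the modes u_n = sin(nπ(x−x₀)/L) (x₀ the left endpoint) one has ∫u_n²/∫(u_n')² = (L/(nπ))² → 0, so a(u_n,u_n)/||u_n||_{H^1}² → 1. Hence the optimal constant is α = 1.
Therefore α = 1.


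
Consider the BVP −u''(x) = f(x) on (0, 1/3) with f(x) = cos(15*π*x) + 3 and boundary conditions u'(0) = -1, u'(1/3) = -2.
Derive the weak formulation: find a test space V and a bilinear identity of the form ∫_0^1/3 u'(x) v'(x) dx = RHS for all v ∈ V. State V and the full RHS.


V = H^1(0, 1/3) (v unrestricted at boundary; u is determined up to an additive constant); weak form: ∫_0^1/3 u'v' dx = ∫_0^1/3 (cos(15*π*x) + 3) v dx − 2·v(1/3) + v(0) for all v ∈ V.

Multiply both sides by a test function v and integrate from 0 to 1/3:
  ∫_0^1/3 −u''(x) v(x) dx = ∫_0^1/3 f(x) v(x) dx.
Integrate the LHS by parts once:
  ∫_0^1/3 −u'' v dx = −[u'(x) v(x)]_0^1/3 + ∫_0^1/3 u'(x) v'(x) dx.
Thus ∫_0^1/3 u'(x) v'(x) dx = ∫_0^1/3 f(x) v(x) dx + [u'(x) v(x)]_0^1/3.
Choose V so that boundary terms are either known or forced to vanish.
u has inhomogeneous Neumann u'(0) = -1, u'(1/3) = -2. [u' v]_0^1/3 = (-2)·v(1/3) − (-1)·v(0) = − 2·v(1/3) + v(0). Take V = H^1(0, 1/3); boundary term becomes part of RHS.
Weak formulation: find u (satisfying any essential BC) such that ∫_0^1/3 u'(x) v'(x) dx = ∫_0^1/3 f v dx − 2·v(1/3) + v(0) for all v ∈ V (Neumann data are natural BCs: they enter the RHS as boundary terms).
Substituting f(x) = cos(15*π*x) + 3, the right-hand side is ∫_0^1/3 (cos(15*π*x) + 3) v dx − 2·v(1/3) + v(0).
Compatibility check (pure Neumann): taking v ≡ 1 ∈ V gives 0 = ∫_0^1/3 f dx + (-2) − (-1), i.e. ∫_0^1/3 f dx must equal u'(0) − u'(1/3) = 1. Indeed ∫_0^1/3 (cos(15*π*x) + 3) dx = 1, so the data are compatible. The solution is then unique only up to an additive constant (fix it e.g. by requiring ∫_0^1/3 u dx = 0).


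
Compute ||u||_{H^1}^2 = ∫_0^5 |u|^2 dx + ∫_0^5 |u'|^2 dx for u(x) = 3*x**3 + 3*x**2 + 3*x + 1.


||u||_{H^1}^2 = 1682775/7

The H^1 norm (squared) on an interval (0, L) is
  ||u||_{H^1}^2 = ∫_0^L u(x)^2 dx + ∫_0^L u'(x)^2 dx.
Compute u'(x) = 9*x**2 + 6*x + 3.
Then u(x)^2 = 9*x**6 + 18*x**5 + 27*x**4 + 24*x**3 + 15*x**2 + 6*x + 1 and u'(x)^2 = 81*x**4 + 108*x**3 + 90*x**2 + 36*x + 9.
Integrate each monomial from 0 to 5 using ∫_0^5 c·x^n dx = c·5^(n+1)/(n+1):
  ∫_0^5 u(x)^2 dx = ∫_0^5 (9*x^6 + 18*x^5 + 27*x^4 + 24*x^3 + 15*x^2 + 6*x + 1) dx. Term by term:
    ∫_0^5 9*x^6 dx = 703125/7;  ∫_0^5 18*x^5 dx = 46875;  ∫_0^5 27*x^4 dx = 16875;
    ∫_0^5 24*x^3 dx = 3750;  ∫_0^5 15*x^2 dx = 625;  ∫_0^5 6*x dx = 75;
    ∫_0^5 1 dx = 5.
  Sum: 703125/7 + 46875 + 16875 + 3750 + 625 + 75 + 5 = 1180560/7.
  ∫_0^5 u'(x)^2 dx = ∫_0^5 (81*x^4 + 108*x^3 + 90*x^2 + 36*x + 9) dx. Term by term:
    ∫_0^5 81*x^4 dx = 50625;  ∫_0^5 108*x^3 dx = 16875;  ∫_0^5 90*x^2 dx = 3750;
    ∫_0^5 36*x dx = 450;  ∫_0^5 9 dx = 45.
  Sum: 50625 + 16875 + 3750 + 450 + 45 = 71745.
Adding: ||u||_{H^1}^2 = 1180560/7 + 71745 = 1682775/7.


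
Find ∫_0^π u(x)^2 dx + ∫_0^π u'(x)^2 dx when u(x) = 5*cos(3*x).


||u||_{H^1(0,π)}^2 = 125*π

u'(x) = -15*sin(3*x).
Expand u² and (u')² and integrate term by term on (0, π), using: for integers n ≥ 1, ∫_0^π sin²(nx) dx = ∫_0^π cos²(nx) dx = π/2; for n ≠ n', ∫_0^π sin(nx)sin(n'x) dx = ∫_0^π cos(nx)cos(n'x) dx = 0; and by product-to-sum, ∫_0^π sin(nx)cos(n'x) dx = ½∫_0^π [sin((n+n')x) + sin((n−n')x)] dx, which is 0 when n+n' is even and 2n/(n²−n'²) when n+n' is odd (it need not vanish on (0, π)).
  u² squared terms: (5)²·∫cos(3x)² dx = 25·π/2 = 25*π/2.
  So ∫_0^π u² dx = 25*π/2.
  (u')² squared terms: (-15)²·∫sin(3x)² dx = 225·π/2 = 225*π/2.
  So ∫_0^π (u')² dx = 225*π/2.
||u||_{H^1}^2 = (25*π/2) + (225*π/2) = 125*π.


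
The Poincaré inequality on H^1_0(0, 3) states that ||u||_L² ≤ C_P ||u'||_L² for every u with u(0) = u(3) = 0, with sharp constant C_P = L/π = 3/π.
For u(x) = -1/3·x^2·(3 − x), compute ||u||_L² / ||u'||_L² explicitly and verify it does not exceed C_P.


||u||_L² / ||u'||_L² = 3*sqrt(14)/14 < C_P = 3/π.

u(x) = -1/3·x^2·(3 − x), so u'(x) = x*(x - 2).
u(x) = -1/3·x^2·(3 − x) vanishes at x = 0 and x = 3, so u ∈ H^1_0(0, 3). Differentiate via the product rule and integrate the resulting polynomials term by term.
  ∫_0^3 u² dx = ∫_0^3 (x^6/9 - 2*x^5/3 + x^4) dx. Term by term:
    ∫_0^3 x^6/9 dx = 243/7;  ∫_0^3 -2*x^5/3 dx = -81;  ∫_0^3 x^4 dx = 243/5.
  Sum: 243/7 − 81 + 243/5 = 81/35.
  ∫_0^3 (u')² dx = ∫_0^3 (x^4 - 4*x^3 + 4*x^2) dx. Term by term:
    ∫_0^3 x^4 dx = 243/5;  ∫_0^3 -4*x^3 dx = -81;  ∫_0^3 4*x^2 dx = 36.
  Sum: 243/5 − 81 + 36 = 18/5.
∫_0^3 u² dx = 81/35, so ||u||_L² = 9*sqrt(35)/35.
∫_0^3 (u')² dx = 18/5, so ||u'||_L² = 3*sqrt(10)/5.
Ratio ||u||_L² / ||u'||_L² = 3*sqrt(14)/14.
Sharp Poincaré constant on H^1_0(0, 3) is C_P = L/π = 3/π, achieved by sin(π/3·x).
A polynomial bump cannot attain the sharp Poincaré constant (only the first sine eigenfunction does), so the ratio is strictly less than C_P, consistent with ||u||_L² ≤ C_P ||u'||_L².


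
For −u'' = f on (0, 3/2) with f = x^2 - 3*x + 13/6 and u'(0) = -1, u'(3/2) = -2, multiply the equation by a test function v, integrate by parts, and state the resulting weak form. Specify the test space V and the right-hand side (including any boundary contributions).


V = H^1(0, 3/2) (v unrestricted at boundary; u is determined up to an additive constant); weak form: ∫_0^3/2 u'v' dx = ∫_0^3/2 (x^2 - 3*x + 13/6) v dx − 2·v(3/2) + v(0) for all v ∈ V.

Multiply both sides by a test function v and integrate from 0 to 3/2:
  ∫_0^3/2 −u''(x) v(x) dx = ∫_0^3/2 f(x) v(x) dx.
Integrate the LHS by parts once:
  ∫_0^3/2 −u'' v dx = −[u'(x) v(x)]_0^3/2 + ∫_0^3/2 u'(x) v'(x) dx.
Thus ∫_0^3/2 u'(x) v'(x) dx = ∫_0^3/2 f(x) v(x) dx + [u'(x) v(x)]_0^3/2.
Choose V so that boundary terms are either known or forced to vanish.
u has inhomogeneous Neumann u'(0) = -1, u'(3/2) = -2. [u' v]_0^3/2 = (-2)·v(3/2) − (-1)·v(0) = − 2·v(3/2) + v(0). Take V = H^1(0, 3/2); boundary term becomes part of RHS.
Weak formulation: find u (satisfying any essential BC) such that ∫_0^3/2 u'(x) v'(x) dx = ∫_0^3/2 f v dx − 2·v(3/2) + v(0) for all v ∈ V (Neumann data are natural BCs: they enter the RHS as boundary terms).
Substituting f(x) = x^2 - 3*x + 13/6, the right-hand side is ∫_0^3/2 (x^2 - 3*x + 13/6) v dx − 2·v(3/2) + v(0).
Compatibility check (pure Neumann): taking v ≡ 1 ∈ V gives 0 = ∫_0^3/2 f dx + (-2) − (-1), i.e. ∫_0^3/2 f dx must equal u'(0) − u'(3/2) = 1. Indeed ∫_0^3/2 (x^2 - 3*x + 13/6) dx = 1, so the data are compatible. The solution is then unique only up to an additive constant (fix it e.g. by requiring ∫_0^3/2 u dx = 0).


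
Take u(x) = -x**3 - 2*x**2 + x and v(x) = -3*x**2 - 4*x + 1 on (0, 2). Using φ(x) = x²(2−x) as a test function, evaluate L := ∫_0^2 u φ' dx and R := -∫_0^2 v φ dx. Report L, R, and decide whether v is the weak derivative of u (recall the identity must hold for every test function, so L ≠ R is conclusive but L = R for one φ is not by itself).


LHS = 172/15, RHS = 172/15. Yes, v = u' weakly.

u(x) = -x**3 - 2*x**2 + x, classical derivative u'(x) = -3*x**2 - 4*x + 1.
φ(x) = x²(2−x), so φ'(x) = x*(4 - 3*x).
Note φ(0) = φ(2) = 0, so the boundary term u·φ vanishes.
LHS = ∫_0^2 u(x) φ'(x) dx = ∫_0^2 (3*x^5 + 2*x^4 - 11*x^3 + 4*x^2) dx. Term by term:
  ∫_0^2 3*x^5 dx = 32;  ∫_0^2 2*x^4 dx = 64/5;  ∫_0^2 -11*x^3 dx = -44;
  ∫_0^2 4*x^2 dx = 32/3.
Sum: 32 + 64/5 − 44 + 32/3 = 172/15.
So LHS = 172/15.
∫_0^2 v(x) φ(x) dx = ∫_0^2 (3*x^5 - 2*x^4 - 9*x^3 + 2*x^2) dx. Term by term:
  ∫_0^2 3*x^5 dx = 32;  ∫_0^2 -2*x^4 dx = -64/5;  ∫_0^2 -9*x^3 dx = -36;
  ∫_0^2 2*x^2 dx = 16/3.
Sum: 32 − 64/5 − 36 + 16/3 = -172/15.
So RHS = -∫_0^2 v(x) φ(x) dx = 172/15.
LHS = RHS, so the identity holds for this test φ.
Moreover u is smooth here and v(x) = u'(x) = -3*x**2 - 4*x + 1 pointwise, so the identity holds for every test function. Hence v is the weak derivative of u.


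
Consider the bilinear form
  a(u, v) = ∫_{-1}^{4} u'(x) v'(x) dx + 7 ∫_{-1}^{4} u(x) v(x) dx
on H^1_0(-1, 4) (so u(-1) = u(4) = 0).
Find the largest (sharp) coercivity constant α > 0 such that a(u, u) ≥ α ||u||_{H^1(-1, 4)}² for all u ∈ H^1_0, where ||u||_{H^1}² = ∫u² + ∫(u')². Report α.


α = 1

Coercivity of a(·,·) on H^1_0(-1, 4) means a(u, u) ≥ α ||u||_{H^1}² for every u ∈ H^1_0.
The interval has length L = 5, and Poincaré/coercivity depend only on L. Here a(u, u) = ∫(u')² + (7)·∫u².
Here c = 7 ≥ 1, so a(u,u) = ∫(u')² + c∫u² ≥ ∫(u')² + ∫u² = ||u||_{H^1}², i.e. α = 1 works. No larger α is possible: a(u,u) ≥ α||u||_{H^1}² means (1−α)∫(u')² ≥ (α−c)∫u², and for the modes u_n = sin(nπ(x−x₀)/L) (x₀ the left endpoint) one has ∫u_n²/∫(u_n')² = (L/(nπ))² → 0, so a(u_n,u_n)/||u_n||_{H^1}² → 1. Hence the optimal constant is α = 1.
Therefore α = 1.


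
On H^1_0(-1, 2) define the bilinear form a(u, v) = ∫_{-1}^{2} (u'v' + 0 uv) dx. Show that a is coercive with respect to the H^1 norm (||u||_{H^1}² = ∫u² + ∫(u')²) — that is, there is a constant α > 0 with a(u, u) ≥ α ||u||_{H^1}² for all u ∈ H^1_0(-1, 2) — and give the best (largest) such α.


α = π^2/(9 + π^2)

Coercivity of a(·,·) on H^1_0(-1, 2) means a(u, u) ≥ α ||u||_{H^1}² for every u ∈ H^1_0.
The interval has length L = 3, and Poincaré/coercivity depend only on L. Here a(u, u) = ∫(u')² + (0)·∫u².
Here c = 0, so a(u,u) = ∫(u')² alone. The condition a(u,u) ≥ α||u||_{H^1}² reads (1−α)∫(u')² ≥ (α−c)∫u². Any admissible α is ≤ 1 (rapidly oscillating u have ∫u²/∫(u')² → 0), and α = 1 would force 0 ≥ (1−c)∫u², impossible since c < 1; so 1−α > 0. By the sharp Poincaré inequality on H^1_0 of an interval of length L, ∫(u')² ≥ (π/L)²∫u² with equality for the first sine mode sin(π(x−x₀)/L) (x₀ the left endpoint), so the inequality holds for all u iff (1−α)(π/L)² ≥ α − c, i.e. α ≤ ((π/L)² + c)/((π/L)² + 1) = (1 + c(L/π)²)/(1 + (L/π)²). (Direct route, valid since c ≤ 0: Poincaré gives c∫u² ≥ c(L/π)²∫(u')², so a(u,u) ≥ (1 + c(L/π)²)∫(u')², while ||u||_{H^1}² ≤ (1 + (L/π)²)∫(u')²; dividing yields the same α.) With (π/L)² = π^2/9 and c = 0, the largest admissible constant is α = ((π/L)² + c)/((π/L)² + 1).
Simplifying, α = π^2/(9 + π^2).


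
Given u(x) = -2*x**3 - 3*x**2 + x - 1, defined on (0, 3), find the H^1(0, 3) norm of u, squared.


||u||_{H^1}^2 = 443787/70

The H^1 norm (squared) on an interval (0, L) is
  ||u||_{H^1}^2 = ∫_0^L u(x)^2 dx + ∫_0^L u'(x)^2 dx.
Compute u'(x) = -6*x**2 - 6*x + 1.
Then u(x)^2 = 4*x**6 + 12*x**5 + 5*x**4 - 2*x**3 + 7*x**2 - 2*x + 1 and u'(x)^2 = 36*x**4 + 72*x**3 + 24*x**2 - 12*x + 1.
Integrate each monomial from 0 to 3 using ∫_0^3 c·x^n dx = c·3^(n+1)/(n+1):
  ∫_0^3 u(x)^2 dx = ∫_0^3 (4*x^6 + 12*x^5 + 5*x^4 - 2*x^3 + 7*x^2 - 2*x + 1) dx. Term by term:
    ∫_0^3 4*x^6 dx = 8748/7;  ∫_0^3 12*x^5 dx = 1458;  ∫_0^3 5*x^4 dx = 243;
    ∫_0^3 -2*x^3 dx = -81/2;  ∫_0^3 7*x^2 dx = 63;  ∫_0^3 -2*x dx = -9;
    ∫_0^3 1 dx = 3.
  Sum: 8748/7 + 1458 + 243 − 81/2 + 63 − 9 + 3 = 41541/14.
  ∫_0^3 u'(x)^2 dx = ∫_0^3 (36*x^4 + 72*x^3 + 24*x^2 - 12*x + 1) dx. Term by term:
    ∫_0^3 36*x^4 dx = 8748/5;  ∫_0^3 72*x^3 dx = 1458;  ∫_0^3 24*x^2 dx = 216;
    ∫_0^3 -12*x dx = -54;  ∫_0^3 1 dx = 3.
  Sum: 8748/5 + 1458 + 216 − 54 + 3 = 16863/5.
Adding: ||u||_{H^1}^2 = 41541/14 + 16863/5 = 443787/70.


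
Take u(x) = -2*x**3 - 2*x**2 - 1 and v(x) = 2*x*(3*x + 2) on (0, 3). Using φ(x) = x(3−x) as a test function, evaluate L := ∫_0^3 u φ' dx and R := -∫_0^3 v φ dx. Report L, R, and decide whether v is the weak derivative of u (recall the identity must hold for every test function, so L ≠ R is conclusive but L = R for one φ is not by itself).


LHS = 999/10, RHS = -999/10. No, v is not the weak derivative of u.

u(x) = -2*x**3 - 2*x**2 - 1, classical derivative u'(x) = -6*x**2 - 4*x.
φ(x) = x(3−x), so φ'(x) = 3 - 2*x.
Note φ(0) = φ(3) = 0, so the boundary term u·φ vanishes.
LHS = ∫_0^3 u(x) φ'(x) dx = ∫_0^3 (4*x^4 - 2*x^3 - 6*x^2 + 2*x - 3) dx. Term by term:
  ∫_0^3 4*x^4 dx = 972/5;  ∫_0^3 -2*x^3 dx = -81/2;  ∫_0^3 -6*x^2 dx = -54;
  ∫_0^3 2*x dx = 9;  ∫_0^3 -3 dx = -9.
Sum: 972/5 − 81/2 − 54 + 9 − 9 = 999/10.
So LHS = 999/10.
∫_0^3 v(x) φ(x) dx = ∫_0^3 (-6*x^4 + 14*x^3 + 12*x^2) dx. Term by term:
  ∫_0^3 -6*x^4 dx = -1458/5;  ∫_0^3 14*x^3 dx = 567/2;  ∫_0^3 12*x^2 dx = 108.
Sum: -1458/5 + 567/2 + 108 = 999/10.
So RHS = -∫_0^3 v(x) φ(x) dx = -999/10.
LHS − RHS = 999/5 ≠ 0, so the identity fails.
(For a valid weak derivative the identity must hold for EVERY test function, in particular this one. The failure shows v is NOT the weak derivative of u.)
Correct weak derivative would be u'(x) = -6*x**2 - 4*x.


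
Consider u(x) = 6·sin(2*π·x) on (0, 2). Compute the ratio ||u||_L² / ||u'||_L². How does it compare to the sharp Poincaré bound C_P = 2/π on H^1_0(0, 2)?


||u||_L² / ||u'||_L² = 1/(2*π) < C_P = 2/π.

u(x) = 6·sin(2*π·x), so u'(x) = 12*π*cos(2*π*x).
Writing u(x) = A·sin(kπx/L) with A = 6 and k = 4, use ∫_0^L sin²(kπx/L) dx = L/2 and ∫_0^L cos²(kπx/L) dx = L/2.
u² = 36·sin²(2*π·x) and (u')² = 144*π^2·cos²(2*π·x), and each of sin², cos² integrates to L/2 = 1 over (0, 2).
∫_0^2 u² dx = 36, so ||u||_L² = 6.
∫_0^2 (u')² dx = 144*π^2, so ||u'||_L² = 12*π.
Ratio ||u||_L² / ||u'||_L² = 1/(2*π).
Sharp Poincaré constant on H^1_0(0, 2) is C_P = L/π = 2/π, achieved by sin(π/2·x).
This is the k = 4 harmonic; the ratio L/(kπ) is strictly less than C_P = L/π, consistent with the sharp inequality ||u||_L² ≤ C_P ||u'||_L².


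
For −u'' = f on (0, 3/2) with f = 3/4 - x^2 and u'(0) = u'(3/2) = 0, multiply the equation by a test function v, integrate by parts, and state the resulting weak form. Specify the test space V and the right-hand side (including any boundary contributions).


V = H^1(0, 3/2) (no boundary constraint on v; u is determined up to an additive constant); weak form: ∫_0^3/2 u'v' dx = ∫_0^3/2 (3/4 - x^2) v dx for all v ∈ V.

Multiply both sides by a test function v and integrate from 0 to 3/2:
  ∫_0^3/2 −u''(x) v(x) dx = ∫_0^3/2 f(x) v(x) dx.
Integrate the LHS by parts once:
  ∫_0^3/2 −u'' v dx = −[u'(x) v(x)]_0^3/2 + ∫_0^3/2 u'(x) v'(x) dx.
Thus ∫_0^3/2 u'(x) v'(x) dx = ∫_0^3/2 f(x) v(x) dx + [u'(x) v(x)]_0^3/2.
Choose V so that boundary terms are either known or forced to vanish.
u has homogeneous Neumann: u'(0) = u'(3/2) = 0. So [u' v]_0^3/2 = 0·v(3/2) − 0·v(0) = 0 for any v; take V = H^1(0, 3/2).
Weak formulation: find u (satisfying any essential BC) such that ∫_0^3/2 u'(x) v'(x) dx = ∫_0^3/2 f v dx for all v ∈ V (homogeneous Neumann, so boundary terms vanish).
Substituting f(x) = 3/4 - x^2, the right-hand side is ∫_0^3/2 (3/4 - x^2) v dx.
Compatibility check (pure Neumann): taking v ≡ 1 ∈ V gives 0 = ∫_0^3/2 f dx + (0) − (0), i.e. ∫_0^3/2 f dx must equal u'(0) − u'(3/2) = 0. Indeed ∫_0^3/2 (3/4 - x^2) dx = 0, so the data are compatible. The solution is then unique only up to an additive constant (fix it e.g. by requiring ∫_0^3/2 u dx = 0).


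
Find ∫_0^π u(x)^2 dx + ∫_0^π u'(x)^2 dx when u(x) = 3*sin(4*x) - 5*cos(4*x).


||u||_{H^1(0,π)}^2 = 289*π

u'(x) = 20*sin(4*x) + 12*cos(4*x).
Expand u² and (u')² and integrate term by term on (0, π), using: for integers n ≥ 1, ∫_0^π sin²(nx) dx = ∫_0^π cos²(nx) dx = π/2; for n ≠ n', ∫_0^π sin(nx)sin(n'x) dx = ∫_0^π cos(nx)cos(n'x) dx = 0; and by product-to-sum, ∫_0^π sin(nx)cos(n'x) dx = ½∫_0^π [sin((n+n')x) + sin((n−n')x)] dx, which is 0 when n+n' is even and 2n/(n²−n'²) when n+n' is odd (it need not vanish on (0, π)).
  u² squared terms: (-5)²·∫cos(4x)² dx = 25·π/2 = 25*π/2;  (3)²·∫sin(4x)² dx = 9·π/2 = 9*π/2.
  u² cross terms: 2·(-5)·(3)·∫cos(4x)·sin(4x) dx = -30·(0) = 0.
  So ∫_0^π u² dx = 25*π/2 + 9*π/2 + 0 = 17*π.
  (u')² squared terms: (12)²·∫cos(4x)² dx = 144·π/2 = 72*π;  (20)²·∫sin(4x)² dx = 400·π/2 = 200*π.
  (u')² cross terms: 2·(12)·(20)·∫cos(4x)·sin(4x) dx = 480·(0) = 0.
  So ∫_0^π (u')² dx = 72*π + 200*π + 0 = 272*π.
||u||_{H^1}^2 = (17*π) + (272*π) = 289*π.


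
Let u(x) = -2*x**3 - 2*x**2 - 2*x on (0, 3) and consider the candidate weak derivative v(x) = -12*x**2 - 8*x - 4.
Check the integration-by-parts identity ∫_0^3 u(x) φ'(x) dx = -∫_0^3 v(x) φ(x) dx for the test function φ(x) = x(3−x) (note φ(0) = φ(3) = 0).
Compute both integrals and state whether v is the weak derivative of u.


LHS = 1089/10, RHS = 1089/5. No, v is not the weak derivative of u.

u(x) = -2*x**3 - 2*x**2 - 2*x, classical derivative u'(x) = -6*x**2 - 4*x - 2.
φ(x) = x(3−x), so φ'(x) = 3 - 2*x.
Note φ(0) = φ(3) = 0, so the boundary term u·φ vanishes.
LHS = ∫_0^3 u(x) φ'(x) dx = ∫_0^3 (4*x^4 - 2*x^3 - 2*x^2 - 6*x) dx. Term by term:
  ∫_0^3 4*x^4 dx = 972/5;  ∫_0^3 -2*x^3 dx = -81/2;  ∫_0^3 -2*x^2 dx = -18;
  ∫_0^3 -6*x dx = -27.
Sum: 972/5 − 81/2 − 18 − 27 = 1089/10.
So LHS = 1089/10.
∫_0^3 v(x) φ(x) dx = ∫_0^3 (12*x^4 - 28*x^3 - 20*x^2 - 12*x) dx. Term by term:
  ∫_0^3 12*x^4 dx = 2916/5;  ∫_0^3 -28*x^3 dx = -567;  ∫_0^3 -20*x^2 dx = -180;
  ∫_0^3 -12*x dx = -54.
Sum: 2916/5 − 567 − 180 − 54 = -1089/5.
So RHS = -∫_0^3 v(x) φ(x) dx = 1089/5.
LHS − RHS = -1089/10 ≠ 0, so the identity fails.
(For a valid weak derivative the identity must hold for EVERY test function, in particular this one. The failure shows v is NOT the weak derivative of u.)
Correct weak derivative would be u'(x) = -6*x**2 - 4*x - 2.


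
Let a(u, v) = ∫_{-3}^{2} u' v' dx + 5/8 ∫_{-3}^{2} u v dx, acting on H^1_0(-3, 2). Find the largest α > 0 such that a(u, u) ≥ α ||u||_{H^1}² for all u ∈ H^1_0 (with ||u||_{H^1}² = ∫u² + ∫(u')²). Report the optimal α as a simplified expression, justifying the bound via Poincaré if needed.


α = (π^2 + 125/8)/(π^2 + 25)

Coercivity of a(·,·) on H^1_0(-3, 2) means a(u, u) ≥ α ||u||_{H^1}² for every u ∈ H^1_0.
The interval has length L = 5, and Poincaré/coercivity depend only on L. Here a(u, u) = ∫(u')² + (5/8)·∫u².
Here 0 < c = 5/8 < 1. The condition a(u,u) ≥ α||u||_{H^1}² reads (1−α)∫(u')² ≥ (α−c)∫u². Any admissible α is ≤ 1 (rapidly oscillating u have ∫u²/∫(u')² → 0), and α = 1 would force 0 ≥ (1−c)∫u², impossible since c < 1; so 1−α > 0. By the sharp Poincaré inequality on H^1_0 of an interval of length L, ∫(u')² ≥ (π/L)²∫u² with equality for the first sine mode sin(π(x−x₀)/L) (x₀ the left endpoint), so the inequality holds for all u iff (1−α)(π/L)² ≥ α − c, i.e. α ≤ ((π/L)² + c)/((π/L)² + 1) = (1 + c(L/π)²)/(1 + (L/π)²). With (π/L)² = π^2/25 and c = 5/8, the largest admissible constant is α = ((π/L)² + c)/((π/L)² + 1).
Simplifying, α = (π^2 + 125/8)/(π^2 + 25).


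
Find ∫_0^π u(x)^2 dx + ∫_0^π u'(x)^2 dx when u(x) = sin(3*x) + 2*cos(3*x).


||u||_{H^1(0,π)}^2 = 25*π

u'(x) = -6*sin(3*x) + 3*cos(3*x).
Expand u² and (u')² and integrate term by term on (0, π), using: for integers n ≥ 1, ∫_0^π sin²(nx) dx = ∫_0^π cos²(nx) dx = π/2; for n ≠ n', ∫_0^π sin(nx)sin(n'x) dx = ∫_0^π cos(nx)cos(n'x) dx = 0; and by product-to-sum, ∫_0^π sin(nx)cos(n'x) dx = ½∫_0^π [sin((n+n')x) + sin((n−n')x)] dx, which is 0 when n+n' is even and 2n/(n²−n'²) when n+n' is odd (it need not vanish on (0, π)).
  u² squared terms: (2)²·∫cos(3x)² dx = 4·π/2 = 2*π;  (1)²·∫sin(3x)² dx = 1·π/2 = π/2.
  u² cross terms: 2·(2)·(1)·∫cos(3x)·sin(3x) dx = 4·(0) = 0.
  So ∫_0^π u² dx = 2*π + π/2 + 0 = 5*π/2.
  (u')² squared terms: (-6)²·∫sin(3x)² dx = 36·π/2 = 18*π;  (3)²·∫cos(3x)² dx = 9·π/2 = 9*π/2.
  (u')² cross terms: 2·(-6)·(3)·∫sin(3x)·cos(3x) dx = -36·(0) = 0.
  So ∫_0^π (u')² dx = 18*π + 9*π/2 + 0 = 45*π/2.
||u||_{H^1}^2 = (5*π/2) + (45*π/2) = 25*π.


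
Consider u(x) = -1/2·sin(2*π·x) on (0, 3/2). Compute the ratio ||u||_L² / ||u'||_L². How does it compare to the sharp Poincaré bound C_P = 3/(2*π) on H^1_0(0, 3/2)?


||u||_L² / ||u'||_L² = 1/(2*π) < C_P = 3/(2*π).

u(x) = -1/2·sin(2*π·x), so u'(x) = -π*cos(2*π*x).
Writing u(x) = A·sin(kπx/L) with A = -1/2 and k = 3, use ∫_0^L sin²(kπx/L) dx = L/2 and ∫_0^L cos²(kπx/L) dx = L/2.
u² = 1/4·sin²(2*π·x) and (u')² = π^2·cos²(2*π·x), and each of sin², cos² integrates to L/2 = 3/4 over (0, 3/2).
∫_0^3/2 u² dx = 3/16, so ||u||_L² = sqrt(3)/4.
∫_0^3/2 (u')² dx = 3*π^2/4, so ||u'||_L² = sqrt(3)*π/2.
Ratio ||u||_L² / ||u'||_L² = 1/(2*π).
Sharp Poincaré constant on H^1_0(0, 3/2) is C_P = L/π = 3/(2*π), achieved by sin(2*π/3·x).
This is the k = 3 harmonic; the ratio L/(kπ) is strictly less than C_P = L/π, consistent with the sharp inequality ||u||_L² ≤ C_P ||u'||_L².


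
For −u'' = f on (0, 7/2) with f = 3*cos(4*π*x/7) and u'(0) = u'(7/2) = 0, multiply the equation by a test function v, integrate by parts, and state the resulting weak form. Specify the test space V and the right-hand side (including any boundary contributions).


V = H^1(0, 7/2) (no boundary constraint on v; u is determined up to an additive constant); weak form: ∫_0^7/2 u'v' dx = ∫_0^7/2 (3*cos(4*π*x/7)) v dx for all v ∈ V.

Multiply both sides by a test function v and integrate from 0 to 7/2:
  ∫_0^7/2 −u''(x) v(x) dx = ∫_0^7/2 f(x) v(x) dx.
Integrate the LHS by parts once:
  ∫_0^7/2 −u'' v dx = −[u'(x) v(x)]_0^7/2 + ∫_0^7/2 u'(x) v'(x) dx.
Thus ∫_0^7/2 u'(x) v'(x) dx = ∫_0^7/2 f(x) v(x) dx + [u'(x) v(x)]_0^7/2.
Choose V so that boundary terms are either known or forced to vanish.
u has homogeneous Neumann: u'(0) = u'(7/2) = 0. So [u' v]_0^7/2 = 0·v(7/2) − 0·v(0) = 0 for any v; take V = H^1(0, 7/2).
Weak formulation: find u (satisfying any essential BC) such that ∫_0^7/2 u'(x) v'(x) dx = ∫_0^7/2 f v dx for all v ∈ V (homogeneous Neumann, so boundary terms vanish).
Substituting f(x) = 3*cos(4*π*x/7), the right-hand side is ∫_0^7/2 (3*cos(4*π*x/7)) v dx.
Compatibility check (pure Neumann): taking v ≡ 1 ∈ V gives 0 = ∫_0^7/2 f dx + (0) − (0), i.e. ∫_0^7/2 f dx must equal u'(0) − u'(7/2) = 0. Indeed ∫_0^7/2 (3*cos(4*π*x/7)) dx = 0, so the data are compatible. The solution is then unique only up to an additive constant (fix it e.g. by requiring ∫_0^7/2 u dx = 0).


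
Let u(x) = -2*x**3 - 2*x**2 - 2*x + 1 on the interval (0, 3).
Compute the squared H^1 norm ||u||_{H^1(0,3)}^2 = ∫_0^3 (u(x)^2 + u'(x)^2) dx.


||u||_{H^1}^2 = 211278/35

The H^1 norm (squared) on an interval (0, L) is
  ||u||_{H^1}^2 = ∫_0^L u(x)^2 dx + ∫_0^L u'(x)^2 dx.
Compute u'(x) = -6*x**2 - 4*x - 2.
Then u(x)^2 = 4*x**6 + 8*x**5 + 12*x**4 + 4*x**3 - 4*x + 1 and u'(x)^2 = 36*x**4 + 48*x**3 + 40*x**2 + 16*x + 4.
Integrate each monomial from 0 to 3 using ∫_0^3 c·x^n dx = c·3^(n+1)/(n+1):
  ∫_0^3 u(x)^2 dx = ∫_0^3 (4*x^6 + 8*x^5 + 12*x^4 + 4*x^3 - 4*x + 1) dx. Term by term:
    ∫_0^3 4*x^6 dx = 8748/7;  ∫_0^3 8*x^5 dx = 972;  ∫_0^3 12*x^4 dx = 2916/5;
    ∫_0^3 4*x^3 dx = 81;  ∫_0^3 -4*x dx = -18;  ∫_0^3 1 dx = 3.
  Sum: 8748/7 + 972 + 2916/5 + 81 − 18 + 3 = 100482/35.
  ∫_0^3 u'(x)^2 dx = ∫_0^3 (36*x^4 + 48*x^3 + 40*x^2 + 16*x + 4) dx. Term by term:
    ∫_0^3 36*x^4 dx = 8748/5;  ∫_0^3 48*x^3 dx = 972;  ∫_0^3 40*x^2 dx = 360;
    ∫_0^3 16*x dx = 72;  ∫_0^3 4 dx = 12.
  Sum: 8748/5 + 972 + 360 + 72 + 12 = 15828/5.
Adding: ||u||_{H^1}^2 = 100482/35 + 15828/5 = 211278/35.


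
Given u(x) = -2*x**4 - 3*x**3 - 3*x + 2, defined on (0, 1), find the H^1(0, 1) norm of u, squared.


||u||_{H^1}^2 = 58951/630

The H^1 norm (squared) on an interval (0, L) is
  ||u||_{H^1}^2 = ∫_0^L u(x)^2 dx + ∫_0^L u'(x)^2 dx.
Compute u'(x) = -8*x**3 - 9*x**2 - 3.
Then u(x)^2 = 4*x**8 + 12*x**7 + 9*x**6 + 12*x**5 + 10*x**4 - 12*x**3 + 9*x**2 - 12*x + 4 and u'(x)^2 = 64*x**6 + 144*x**5 + 81*x**4 + 48*x**3 + 54*x**2 + 9.
Integrate each monomial from 0 to 1 using ∫_0^1 c·x^n dx = c·1^(n+1)/(n+1):
  ∫_0^1 u(x)^2 dx = ∫_0^1 (4*x^8 + 12*x^7 + 9*x^6 + 12*x^5 + 10*x^4 - 12*x^3 + 9*x^2 - 12*x + 4) dx. Term by term:
    ∫_0^1 4*x^8 dx = 4/9;  ∫_0^1 12*x^7 dx = 3/2;  ∫_0^1 9*x^6 dx = 9/7;
    ∫_0^1 12*x^5 dx = 2;  ∫_0^1 10*x^4 dx = 2;  ∫_0^1 -12*x^3 dx = -3;
    ∫_0^1 9*x^2 dx = 3;  ∫_0^1 -12*x dx = -6;  ∫_0^1 4 dx = 4.
  Sum: 4/9 + 3/2 + 9/7 + 2 + 2 − 3 + 3 − 6 + 4 = 659/126.
  ∫_0^1 u'(x)^2 dx = ∫_0^1 (64*x^6 + 144*x^5 + 81*x^4 + 48*x^3 + 54*x^2 + 9) dx. Term by term:
    ∫_0^1 64*x^6 dx = 64/7;  ∫_0^1 144*x^5 dx = 24;  ∫_0^1 81*x^4 dx = 81/5;
    ∫_0^1 48*x^3 dx = 12;  ∫_0^1 54*x^2 dx = 18;  ∫_0^1 9 dx = 9.
  Sum: 64/7 + 24 + 81/5 + 12 + 18 + 9 = 3092/35.
Adding: ||u||_{H^1}^2 = 659/126 + 3092/35 = 58951/630.


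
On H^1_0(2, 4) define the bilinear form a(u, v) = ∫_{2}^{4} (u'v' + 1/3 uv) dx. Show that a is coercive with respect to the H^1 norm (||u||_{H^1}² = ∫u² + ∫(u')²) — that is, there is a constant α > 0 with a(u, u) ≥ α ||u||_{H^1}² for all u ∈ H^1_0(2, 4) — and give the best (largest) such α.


α = (4/3 + π^2)/(4 + π^2)

Coercivity of a(·,·) on H^1_0(2, 4) means a(u, u) ≥ α ||u||_{H^1}² for every u ∈ H^1_0.
The interval has length L = 2, and Poincaré/coercivity depend only on L. Here a(u, u) = ∫(u')² + (1/3)·∫u².
Here 0 < c = 1/3 < 1. The condition a(u,u) ≥ α||u||_{H^1}² reads (1−α)∫(u')² ≥ (α−c)∫u². Any admissible α is ≤ 1 (rapidly oscillating u have ∫u²/∫(u')² → 0), and α = 1 would force 0 ≥ (1−c)∫u², impossible since c < 1; so 1−α > 0. By the sharp Poincaré inequality on H^1_0 of an interval of length L, ∫(u')² ≥ (π/L)²∫u² with equality for the first sine mode sin(π(x−x₀)/L) (x₀ the left endpoint), so the inequality holds for all u iff (1−α)(π/L)² ≥ α − c, i.e. α ≤ ((π/L)² + c)/((π/L)² + 1) = (1 + c(L/π)²)/(1 + (L/π)²). With (π/L)² = π^2/4 and c = 1/3, the largest admissible constant is α = ((π/L)² + c)/((π/L)² + 1).
Simplifying, α = (4/3 + π^2)/(4 + π^2).


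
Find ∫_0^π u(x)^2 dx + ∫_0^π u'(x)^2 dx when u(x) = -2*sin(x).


||u||_{H^1(0,π)}^2 = 4*π

u'(x) = -2*cos(x).
Expand u² and (u')² and integrate term by term on (0, π), using: for integers n ≥ 1, ∫_0^π sin²(nx) dx = ∫_0^π cos²(nx) dx = π/2; for n ≠ n', ∫_0^π sin(nx)sin(n'x) dx = ∫_0^π cos(nx)cos(n'x) dx = 0; and by product-to-sum, ∫_0^π sin(nx)cos(n'x) dx = ½∫_0^π [sin((n+n')x) + sin((n−n')x)] dx, which is 0 when n+n' is even and 2n/(n²−n'²) when n+n' is odd (it need not vanish on (0, π)).
  u² squared terms: (-2)²·∫sin(x)² dx = 4·π/2 = 2*π.
  So ∫_0^π u² dx = 2*π.
  (u')² squared terms: (-2)²·∫cos(x)² dx = 4·π/2 = 2*π.
  So ∫_0^π (u')² dx = 2*π.
||u||_{H^1}^2 = (2*π) + (2*π) = 4*π.


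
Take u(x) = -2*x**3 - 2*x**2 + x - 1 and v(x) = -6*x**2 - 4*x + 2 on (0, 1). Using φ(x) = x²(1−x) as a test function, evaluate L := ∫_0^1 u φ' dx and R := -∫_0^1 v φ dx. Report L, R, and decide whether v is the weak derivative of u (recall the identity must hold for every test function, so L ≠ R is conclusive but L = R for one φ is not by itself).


LHS = 19/60, RHS = 7/30. No, v is not the weak derivative of u.

u(x) = -2*x**3 - 2*x**2 + x - 1, classical derivative u'(x) = -6*x**2 - 4*x + 1.
φ(x) = x²(1−x), so φ'(x) = x*(2 - 3*x).
Note φ(0) = φ(1) = 0, so the boundary term u·φ vanishes.
LHS = ∫_0^1 u(x) φ'(x) dx = ∫_0^1 (6*x^5 + 2*x^4 - 7*x^3 + 5*x^2 - 2*x) dx. Term by term:
  ∫_0^1 6*x^5 dx = 1;  ∫_0^1 2*x^4 dx = 2/5;  ∫_0^1 -7*x^3 dx = -7/4;
  ∫_0^1 5*x^2 dx = 5/3;  ∫_0^1 -2*x dx = -1.
Sum: 1 + 2/5 − 7/4 + 5/3 − 1 = 19/60.
So LHS = 19/60.
∫_0^1 v(x) φ(x) dx = ∫_0^1 (6*x^5 - 2*x^4 - 6*x^3 + 2*x^2) dx. Term by term:
  ∫_0^1 6*x^5 dx = 1;  ∫_0^1 -2*x^4 dx = -2/5;  ∫_0^1 -6*x^3 dx = -3/2;
  ∫_0^1 2*x^2 dx = 2/3.
Sum: 1 − 2/5 − 3/2 + 2/3 = -7/30.
So RHS = -∫_0^1 v(x) φ(x) dx = 7/30.
LHS − RHS = 1/12 ≠ 0, so the identity fails.
(For a valid weak derivative the identity must hold for EVERY test function, in particular this one. The failure shows v is NOT the weak derivative of u.)
Correct weak derivative would be u'(x) = -6*x**2 - 4*x + 1.


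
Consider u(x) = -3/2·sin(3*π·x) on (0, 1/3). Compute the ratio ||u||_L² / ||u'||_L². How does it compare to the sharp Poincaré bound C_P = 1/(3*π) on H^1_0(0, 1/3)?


||u||_L² / ||u'||_L² = 1/(3*π) = C_P.

u(x) = -3/2·sin(3*π·x), so u'(x) = -9*π*cos(3*π*x)/2.
Writing u(x) = A·sin(kπx/L) with A = -3/2 and k = 1, use ∫_0^L sin²(kπx/L) dx = L/2 and ∫_0^L cos²(kπx/L) dx = L/2.
u² = 9/4·sin²(3*π·x) and (u')² = 81*π^2/4·cos²(3*π·x), and each of sin², cos² integrates to L/2 = 1/6 over (0, 1/3).
∫_0^1/3 u² dx = 3/8, so ||u||_L² = sqrt(6)/4.
∫_0^1/3 (u')² dx = 27*π^2/8, so ||u'||_L² = 3*sqrt(6)*π/4.
Ratio ||u||_L² / ||u'||_L² = 1/(3*π).
Sharp Poincaré constant on H^1_0(0, 1/3) is C_P = L/π = 1/(3*π), achieved by sin(3*π·x).
This is the k = 1 eigenfunction (up to amplitude), so the ratio equals the sharp Poincaré constant exactly.


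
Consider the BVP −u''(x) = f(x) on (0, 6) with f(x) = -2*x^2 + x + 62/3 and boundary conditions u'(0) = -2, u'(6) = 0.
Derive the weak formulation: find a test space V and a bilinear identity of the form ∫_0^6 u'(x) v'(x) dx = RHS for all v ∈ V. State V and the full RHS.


V = H^1(0, 6) (v unrestricted at boundary; u is determined up to an additive constant); weak form: ∫_0^6 u'v' dx = ∫_0^6 (-2*x^2 + x + 62/3) v dx + 2·v(0) for all v ∈ V.

Multiply both sides by a test function v and integrate from 0 to 6:
  ∫_0^6 −u''(x) v(x) dx = ∫_0^6 f(x) v(x) dx.
Integrate the LHS by parts once:
  ∫_0^6 −u'' v dx = −[u'(x) v(x)]_0^6 + ∫_0^6 u'(x) v'(x) dx.
Thus ∫_0^6 u'(x) v'(x) dx = ∫_0^6 f(x) v(x) dx + [u'(x) v(x)]_0^6.
Choose V so that boundary terms are either known or forced to vanish.
u has inhomogeneous Neumann u'(0) = -2, u'(6) = 0. [u' v]_0^6 = (0)·v(6) − (-2)·v(0) = 2·v(0). Take V = H^1(0, 6); boundary term becomes part of RHS.
Weak formulation: find u (satisfying any essential BC) such that ∫_0^6 u'(x) v'(x) dx = ∫_0^6 f v dx + 2·v(0) for all v ∈ V (Neumann data are natural BCs: they enter the RHS as boundary terms).
Substituting f(x) = -2*x^2 + x + 62/3, the right-hand side is ∫_0^6 (-2*x^2 + x + 62/3) v dx + 2·v(0).
Compatibility check (pure Neumann): taking v ≡ 1 ∈ V gives 0 = ∫_0^6 f dx + (0) − (-2), i.e. ∫_0^6 f dx must equal u'(0) − u'(6) = -2. Indeed ∫_0^6 (-2*x^2 + x + 62/3) dx = -2, so the data are compatible. The solution is then unique only up to an additive constant (fix it e.g. by requiring ∫_0^6 u dx = 0).


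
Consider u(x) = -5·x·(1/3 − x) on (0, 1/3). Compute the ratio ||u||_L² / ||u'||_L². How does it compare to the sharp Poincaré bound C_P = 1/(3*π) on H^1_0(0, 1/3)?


||u||_L² / ||u'||_L² = sqrt(10)/30 < C_P = 1/(3*π).

u(x) = -5·x·(1/3 − x), so u'(x) = 10*x - 5/3.
u(x) = -5·x·(1/3 − x) vanishes at x = 0 and x = 1/3, so u ∈ H^1_0(0, 1/3). Differentiate via the product rule and integrate the resulting polynomials term by term.
  ∫_0^1/3 u² dx = ∫_0^1/3 (25*x^4 - 50*x^3/3 + 25*x^2/9) dx. Term by term:
    ∫_0^1/3 25*x^4 dx = 5/243;  ∫_0^1/3 -50*x^3/3 dx = -25/486;  ∫_0^1/3 25*x^2/9 dx = 25/729.
  Sum: 5/243 − 25/486 + 25/729 = 5/1458.
  ∫_0^1/3 (u')² dx = ∫_0^1/3 (100*x^2 - 100*x/3 + 25/9) dx. Term by term:
    ∫_0^1/3 100*x^2 dx = 100/81;  ∫_0^1/3 -100*x/3 dx = -50/27;  ∫_0^1/3 25/9 dx = 25/27.
  Sum: 100/81 − 50/27 + 25/27 = 25/81.
∫_0^1/3 u² dx = 5/1458, so ||u||_L² = sqrt(10)/54.
∫_0^1/3 (u')² dx = 25/81, so ||u'||_L² = 5/9.
Ratio ||u||_L² / ||u'||_L² = sqrt(10)/30.
Sharp Poincaré constant on H^1_0(0, 1/3) is C_P = L/π = 1/(3*π), achieved by sin(3*π·x).
A polynomial bump cannot attain the sharp Poincaré constant (only the first sine eigenfunction does), so the ratio is strictly less than C_P, consistent with ||u||_L² ≤ C_P ||u'||_L².
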